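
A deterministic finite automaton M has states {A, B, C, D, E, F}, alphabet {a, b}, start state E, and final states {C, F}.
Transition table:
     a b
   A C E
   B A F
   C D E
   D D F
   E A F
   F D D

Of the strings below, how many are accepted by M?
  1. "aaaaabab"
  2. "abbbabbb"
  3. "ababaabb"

"aaaaabab": accepted
"abbbabbb": accepted
"ababaabb": accepted

3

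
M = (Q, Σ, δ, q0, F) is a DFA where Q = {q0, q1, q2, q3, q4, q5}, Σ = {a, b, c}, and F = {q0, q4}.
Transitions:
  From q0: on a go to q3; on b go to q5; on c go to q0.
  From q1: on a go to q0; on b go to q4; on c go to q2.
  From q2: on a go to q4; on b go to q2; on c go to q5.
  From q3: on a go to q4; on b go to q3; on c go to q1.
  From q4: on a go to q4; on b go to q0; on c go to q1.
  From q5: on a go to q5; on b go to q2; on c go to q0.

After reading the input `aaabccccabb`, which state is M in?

q3

q0 --a--> q3
q3 --a--> q4
q4 --a--> q4
q4 --b--> q0
q0 --c--> q0
q0 --c--> q0
q0 --c--> q0
q0 --c--> q0
q0 --a--> q3
q3 --b--> q3
q3 --b--> q3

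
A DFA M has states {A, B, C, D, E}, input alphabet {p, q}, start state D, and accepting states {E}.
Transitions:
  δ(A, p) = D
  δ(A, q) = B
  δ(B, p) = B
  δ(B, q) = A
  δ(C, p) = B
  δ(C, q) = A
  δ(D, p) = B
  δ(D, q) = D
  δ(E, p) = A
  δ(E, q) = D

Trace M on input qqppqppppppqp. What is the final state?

D --q--> D
D --q--> D
D --p--> B
B --p--> B
B --q--> A
A --p--> D
D --p--> B
B --p--> B
B --p--> B
B --p--> B
B --p--> B
B --q--> A
A --p--> D

D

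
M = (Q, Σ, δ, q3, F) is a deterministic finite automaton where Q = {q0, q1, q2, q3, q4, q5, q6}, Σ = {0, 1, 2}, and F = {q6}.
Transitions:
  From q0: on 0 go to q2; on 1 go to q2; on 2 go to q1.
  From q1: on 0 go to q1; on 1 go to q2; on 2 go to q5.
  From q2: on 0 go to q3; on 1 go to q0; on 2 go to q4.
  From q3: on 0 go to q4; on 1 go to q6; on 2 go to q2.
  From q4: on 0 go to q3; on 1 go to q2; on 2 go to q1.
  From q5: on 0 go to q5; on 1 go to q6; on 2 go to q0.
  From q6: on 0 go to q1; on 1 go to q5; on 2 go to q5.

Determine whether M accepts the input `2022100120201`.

q3 --2--> q2
q2 --0--> q3
q3 --2--> q2
q2 --2--> q4
q4 --1--> q2
q2 --0--> q3
q3 --0--> q4
q4 --1--> q2
q2 --2--> q4
q4 --0--> q3
q3 --2--> q2
q2 --0--> q3
q3 --1--> q6
End in state q6, which is an accepting state.

accepted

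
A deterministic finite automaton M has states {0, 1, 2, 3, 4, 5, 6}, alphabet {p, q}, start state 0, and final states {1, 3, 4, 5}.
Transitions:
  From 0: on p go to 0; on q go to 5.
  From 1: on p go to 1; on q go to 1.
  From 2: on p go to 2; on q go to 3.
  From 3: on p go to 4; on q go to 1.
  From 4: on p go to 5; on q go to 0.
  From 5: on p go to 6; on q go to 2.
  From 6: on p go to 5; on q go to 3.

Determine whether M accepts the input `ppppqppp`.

rejected

0 --p--> 0
0 --p--> 0
0 --p--> 0
0 --p--> 0
0 --q--> 5
5 --p--> 6
6 --p--> 5
5 --p--> 6
End in state 6, which is not an accepting state.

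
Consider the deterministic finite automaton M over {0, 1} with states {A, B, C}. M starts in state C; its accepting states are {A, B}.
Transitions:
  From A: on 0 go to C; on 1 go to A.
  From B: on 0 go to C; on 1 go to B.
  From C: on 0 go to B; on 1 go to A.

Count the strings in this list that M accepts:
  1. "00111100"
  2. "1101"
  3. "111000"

"00111100": accepted
"1101": accepted
"111000": rejected

2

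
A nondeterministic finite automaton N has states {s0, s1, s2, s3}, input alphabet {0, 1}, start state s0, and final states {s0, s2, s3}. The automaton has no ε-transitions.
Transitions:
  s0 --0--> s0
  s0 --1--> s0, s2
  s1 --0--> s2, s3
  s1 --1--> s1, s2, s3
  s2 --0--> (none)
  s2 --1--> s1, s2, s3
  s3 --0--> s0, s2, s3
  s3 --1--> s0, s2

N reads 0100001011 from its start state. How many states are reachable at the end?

Start: {s0}
read 0: {s0}
read 1: {s0, s2}
read 0: {s0}
read 0: {s0}
read 0: {s0}
read 0: {s0}
read 1: {s0, s2}
read 0: {s0}
read 1: {s0, s2}
read 1: {s0, s1, s2, s3}
Final reachable set {s0, s1, s2, s3} has 4 states.

4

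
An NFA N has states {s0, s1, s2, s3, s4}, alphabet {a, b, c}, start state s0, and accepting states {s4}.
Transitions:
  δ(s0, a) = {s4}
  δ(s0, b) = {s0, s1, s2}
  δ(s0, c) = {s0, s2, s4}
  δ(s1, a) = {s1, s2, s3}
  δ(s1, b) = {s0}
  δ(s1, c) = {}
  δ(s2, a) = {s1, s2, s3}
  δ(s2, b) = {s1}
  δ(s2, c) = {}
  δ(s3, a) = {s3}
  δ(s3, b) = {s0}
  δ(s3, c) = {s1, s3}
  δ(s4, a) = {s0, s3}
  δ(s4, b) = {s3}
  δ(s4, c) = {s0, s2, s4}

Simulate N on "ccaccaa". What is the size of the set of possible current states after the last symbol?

5

Start: {s0}
read c: {s0, s2, s4}
read c: {s0, s2, s4}
read a: {s0, s1, s2, s3, s4}
read c: {s0, s1, s2, s3, s4}
read c: {s0, s1, s2, s3, s4}
read a: {s0, s1, s2, s3, s4}
read a: {s0, s1, s2, s3, s4}
Final reachable set {s0, s1, s2, s3, s4} has 5 states.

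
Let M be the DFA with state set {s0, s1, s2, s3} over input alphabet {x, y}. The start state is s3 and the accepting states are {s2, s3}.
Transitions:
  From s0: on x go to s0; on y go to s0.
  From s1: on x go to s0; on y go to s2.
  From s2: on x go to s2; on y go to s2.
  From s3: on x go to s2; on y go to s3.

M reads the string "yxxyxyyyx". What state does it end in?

s2

s3 --y--> s3
s3 --x--> s2
s2 --x--> s2
s2 --y--> s2
s2 --x--> s2
s2 --y--> s2
s2 --y--> s2
s2 --y--> s2
s2 --x--> s2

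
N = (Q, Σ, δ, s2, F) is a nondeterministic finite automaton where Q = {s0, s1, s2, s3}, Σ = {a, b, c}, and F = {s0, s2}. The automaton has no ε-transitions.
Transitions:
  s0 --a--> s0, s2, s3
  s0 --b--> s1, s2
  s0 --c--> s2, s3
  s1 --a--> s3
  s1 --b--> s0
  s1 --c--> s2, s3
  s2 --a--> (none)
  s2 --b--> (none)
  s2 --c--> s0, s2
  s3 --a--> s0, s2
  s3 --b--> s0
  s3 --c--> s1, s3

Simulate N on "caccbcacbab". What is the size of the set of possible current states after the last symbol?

3

Start: {s2}
read c: {s0, s2}
read a: {s0, s2, s3}
read c: {s0, s1, s2, s3}
read c: {s0, s1, s2, s3}
read b: {s0, s1, s2}
read c: {s0, s2, s3}
read a: {s0, s2, s3}
read c: {s0, s1, s2, s3}
read b: {s0, s1, s2}
read a: {s0, s2, s3}
read b: {s0, s1, s2}
Final reachable set {s0, s1, s2} has 3 states.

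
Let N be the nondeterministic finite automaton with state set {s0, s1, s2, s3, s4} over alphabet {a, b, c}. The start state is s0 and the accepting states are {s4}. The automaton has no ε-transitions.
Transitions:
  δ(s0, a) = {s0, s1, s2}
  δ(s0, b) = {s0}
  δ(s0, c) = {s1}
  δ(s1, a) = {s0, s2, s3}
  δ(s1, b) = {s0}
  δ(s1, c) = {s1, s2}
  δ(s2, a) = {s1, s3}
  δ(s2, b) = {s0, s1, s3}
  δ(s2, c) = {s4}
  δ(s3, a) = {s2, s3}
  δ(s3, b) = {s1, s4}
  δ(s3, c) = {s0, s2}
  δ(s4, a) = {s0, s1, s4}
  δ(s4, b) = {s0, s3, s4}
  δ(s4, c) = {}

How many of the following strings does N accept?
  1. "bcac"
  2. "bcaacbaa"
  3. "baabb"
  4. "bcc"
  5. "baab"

"bcac": accepted
"bcaacbaa": accepted
"baabb": accepted
"bcc": rejected
"baab": accepted

4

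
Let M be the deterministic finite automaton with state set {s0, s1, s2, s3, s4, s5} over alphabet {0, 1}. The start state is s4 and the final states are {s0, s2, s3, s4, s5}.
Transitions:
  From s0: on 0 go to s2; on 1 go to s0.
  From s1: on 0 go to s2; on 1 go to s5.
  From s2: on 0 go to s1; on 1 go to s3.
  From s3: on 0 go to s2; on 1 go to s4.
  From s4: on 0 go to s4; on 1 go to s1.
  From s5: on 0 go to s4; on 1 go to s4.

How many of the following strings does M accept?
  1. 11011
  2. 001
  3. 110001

1

11011: accepted
001: rejected
110001: rejected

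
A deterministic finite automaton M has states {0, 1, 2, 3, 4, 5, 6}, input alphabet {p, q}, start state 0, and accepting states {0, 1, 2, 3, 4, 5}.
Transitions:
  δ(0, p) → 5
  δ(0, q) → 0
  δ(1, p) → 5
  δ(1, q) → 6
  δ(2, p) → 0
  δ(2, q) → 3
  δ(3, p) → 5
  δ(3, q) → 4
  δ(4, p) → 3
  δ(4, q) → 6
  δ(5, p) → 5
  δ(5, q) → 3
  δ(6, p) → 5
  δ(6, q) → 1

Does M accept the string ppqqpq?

0 --p--> 5
5 --p--> 5
5 --q--> 3
3 --q--> 4
4 --p--> 3
3 --q--> 4
End in state 4, which is an accepting state.

accepted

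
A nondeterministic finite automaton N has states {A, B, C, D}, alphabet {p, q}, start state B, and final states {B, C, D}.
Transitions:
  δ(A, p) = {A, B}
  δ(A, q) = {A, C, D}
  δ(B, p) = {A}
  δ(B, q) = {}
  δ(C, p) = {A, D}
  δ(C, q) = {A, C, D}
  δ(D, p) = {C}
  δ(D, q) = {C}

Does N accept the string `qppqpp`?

rejected

Start: {B}
read q: {}
The reachable set is empty and stays empty for the remaining 5 symbols.
Reachable ∩ accepting = {} — empty.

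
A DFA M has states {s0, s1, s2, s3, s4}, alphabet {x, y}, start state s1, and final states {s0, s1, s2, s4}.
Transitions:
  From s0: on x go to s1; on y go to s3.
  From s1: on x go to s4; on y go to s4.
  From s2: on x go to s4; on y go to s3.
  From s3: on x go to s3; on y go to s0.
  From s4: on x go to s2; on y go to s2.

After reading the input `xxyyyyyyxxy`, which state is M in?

s1 --x--> s4
s4 --x--> s2
s2 --y--> s3
s3 --y--> s0
s0 --y--> s3
s3 --y--> s0
s0 --y--> s3
s3 --y--> s0
s0 --x--> s1
s1 --x--> s4
s4 --y--> s2

s2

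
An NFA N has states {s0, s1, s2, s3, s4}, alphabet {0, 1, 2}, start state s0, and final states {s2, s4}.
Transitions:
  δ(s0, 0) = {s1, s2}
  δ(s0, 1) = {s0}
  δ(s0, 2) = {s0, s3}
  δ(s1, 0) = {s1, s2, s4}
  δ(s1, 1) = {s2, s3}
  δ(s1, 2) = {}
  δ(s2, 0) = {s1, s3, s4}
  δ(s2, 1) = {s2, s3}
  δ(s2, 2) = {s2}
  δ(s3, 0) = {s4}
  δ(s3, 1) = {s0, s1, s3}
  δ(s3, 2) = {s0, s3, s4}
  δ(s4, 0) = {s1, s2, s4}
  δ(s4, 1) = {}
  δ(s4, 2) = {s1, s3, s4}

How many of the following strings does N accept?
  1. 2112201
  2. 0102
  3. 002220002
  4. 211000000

4

2112201: accepted
0102: accepted
002220002: accepted
211000000: accepted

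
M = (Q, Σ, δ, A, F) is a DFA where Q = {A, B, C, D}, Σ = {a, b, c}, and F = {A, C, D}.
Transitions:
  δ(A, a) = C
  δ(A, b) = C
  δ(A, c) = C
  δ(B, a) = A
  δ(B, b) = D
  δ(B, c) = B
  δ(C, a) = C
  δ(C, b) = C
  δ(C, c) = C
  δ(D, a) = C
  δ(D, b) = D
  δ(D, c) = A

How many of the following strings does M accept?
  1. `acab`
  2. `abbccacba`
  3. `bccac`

`acab`: accepted
`abbccacba`: accepted
`bccac`: accepted

3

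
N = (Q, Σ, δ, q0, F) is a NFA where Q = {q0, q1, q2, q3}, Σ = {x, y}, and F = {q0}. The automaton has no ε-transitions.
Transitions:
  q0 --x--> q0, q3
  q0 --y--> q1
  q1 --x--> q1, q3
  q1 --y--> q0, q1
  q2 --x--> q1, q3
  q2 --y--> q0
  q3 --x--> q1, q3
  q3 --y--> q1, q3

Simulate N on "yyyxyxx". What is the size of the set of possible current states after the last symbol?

Start: {q0}
read y: {q1}
read y: {q0, q1}
read y: {q0, q1}
read x: {q0, q1, q3}
read y: {q0, q1, q3}
read x: {q0, q1, q3}
read x: {q0, q1, q3}
Final reachable set {q0, q1, q3} has 3 states.

3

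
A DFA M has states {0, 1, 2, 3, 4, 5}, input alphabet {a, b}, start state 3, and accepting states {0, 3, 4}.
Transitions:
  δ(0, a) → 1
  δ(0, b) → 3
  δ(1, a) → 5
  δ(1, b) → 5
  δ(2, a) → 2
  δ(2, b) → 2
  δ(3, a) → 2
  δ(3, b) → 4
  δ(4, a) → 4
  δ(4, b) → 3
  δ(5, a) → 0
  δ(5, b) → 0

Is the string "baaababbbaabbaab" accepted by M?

rejected

3 --b--> 4
4 --a--> 4
4 --a--> 4
4 --a--> 4
4 --b--> 3
3 --a--> 2
2 --b--> 2
2 --b--> 2
2 --b--> 2
2 --a--> 2
2 --a--> 2
2 --b--> 2
2 --b--> 2
2 --a--> 2
2 --a--> 2
2 --b--> 2
End in state 2, which is not an accepting state.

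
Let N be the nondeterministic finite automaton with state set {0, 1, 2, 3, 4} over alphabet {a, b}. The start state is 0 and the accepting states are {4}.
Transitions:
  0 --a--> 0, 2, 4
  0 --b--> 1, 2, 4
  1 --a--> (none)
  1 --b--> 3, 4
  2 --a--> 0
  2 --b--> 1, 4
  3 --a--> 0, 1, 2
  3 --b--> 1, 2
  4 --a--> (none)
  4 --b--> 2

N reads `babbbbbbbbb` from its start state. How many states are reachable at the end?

4

Start: {0}
read b: {1, 2, 4}
read a: {0}
read b: {1, 2, 4}
read b: {1, 2, 3, 4}
read b: {1, 2, 3, 4}
read b: {1, 2, 3, 4}
read b: {1, 2, 3, 4}
read b: {1, 2, 3, 4}
read b: {1, 2, 3, 4}
read b: {1, 2, 3, 4}
read b: {1, 2, 3, 4}
Final reachable set {1, 2, 3, 4} has 4 states.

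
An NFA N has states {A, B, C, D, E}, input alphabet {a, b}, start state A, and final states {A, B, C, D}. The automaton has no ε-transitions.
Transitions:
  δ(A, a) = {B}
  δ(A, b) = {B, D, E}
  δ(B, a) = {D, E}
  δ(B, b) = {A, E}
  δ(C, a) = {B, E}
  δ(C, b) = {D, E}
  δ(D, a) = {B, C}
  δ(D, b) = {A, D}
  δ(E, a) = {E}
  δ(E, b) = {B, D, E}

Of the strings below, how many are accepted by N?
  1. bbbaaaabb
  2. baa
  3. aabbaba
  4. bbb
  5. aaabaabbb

bbbaaaabb: accepted
baa: accepted
aabbaba: accepted
bbb: accepted
aaabaabbb: accepted

5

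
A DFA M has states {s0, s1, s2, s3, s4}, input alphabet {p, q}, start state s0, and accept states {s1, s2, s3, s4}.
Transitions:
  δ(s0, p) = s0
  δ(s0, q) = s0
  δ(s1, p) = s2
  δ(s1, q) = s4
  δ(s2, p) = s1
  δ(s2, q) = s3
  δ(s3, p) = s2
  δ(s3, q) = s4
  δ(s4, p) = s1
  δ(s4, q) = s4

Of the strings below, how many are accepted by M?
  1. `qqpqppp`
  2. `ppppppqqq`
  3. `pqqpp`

`qqpqppp`: rejected
`ppppppqqq`: rejected
`pqqpp`: rejected

0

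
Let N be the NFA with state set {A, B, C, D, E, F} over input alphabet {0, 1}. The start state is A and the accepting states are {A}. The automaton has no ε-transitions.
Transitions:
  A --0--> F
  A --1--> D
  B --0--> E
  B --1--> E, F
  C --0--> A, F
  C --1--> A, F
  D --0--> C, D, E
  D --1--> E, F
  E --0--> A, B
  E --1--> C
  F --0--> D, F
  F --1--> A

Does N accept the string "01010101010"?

rejected

Start: {A}
read 0: {F}
read 1: {A}
read 0: {F}
read 1: {A}
read 0: {F}
read 1: {A}
read 0: {F}
read 1: {A}
read 0: {F}
read 1: {A}
read 0: {F}
Reachable ∩ accepting = {} — empty.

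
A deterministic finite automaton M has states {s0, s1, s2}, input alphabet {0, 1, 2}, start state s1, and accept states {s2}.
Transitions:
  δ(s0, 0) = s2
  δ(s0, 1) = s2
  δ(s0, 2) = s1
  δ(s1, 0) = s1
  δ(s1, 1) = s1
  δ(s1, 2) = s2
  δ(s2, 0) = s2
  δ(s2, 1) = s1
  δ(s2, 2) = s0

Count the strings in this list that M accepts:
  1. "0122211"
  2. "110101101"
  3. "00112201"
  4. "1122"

"0122211": rejected
"110101101": rejected
"00112201": rejected
"1122": rejected

0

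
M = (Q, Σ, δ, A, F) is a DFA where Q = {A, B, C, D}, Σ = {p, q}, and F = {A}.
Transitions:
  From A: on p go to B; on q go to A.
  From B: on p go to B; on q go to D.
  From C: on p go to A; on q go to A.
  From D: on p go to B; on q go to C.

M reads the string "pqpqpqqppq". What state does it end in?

A --p--> B
B --q--> D
D --p--> B
B --q--> D
D --p--> B
B --q--> D
D --q--> C
C --p--> A
A --p--> B
B --q--> D

D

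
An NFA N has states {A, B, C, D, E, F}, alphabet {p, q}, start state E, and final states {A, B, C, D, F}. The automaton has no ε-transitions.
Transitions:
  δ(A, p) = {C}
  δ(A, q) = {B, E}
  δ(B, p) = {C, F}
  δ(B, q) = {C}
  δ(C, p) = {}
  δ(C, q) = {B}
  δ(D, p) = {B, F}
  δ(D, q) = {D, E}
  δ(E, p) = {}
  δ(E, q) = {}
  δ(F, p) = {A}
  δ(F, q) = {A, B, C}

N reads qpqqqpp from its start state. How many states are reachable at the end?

Start: {E}
read q: {}
The reachable set is empty and stays empty for the remaining 6 symbols.
Final reachable set {} has 0 states.

0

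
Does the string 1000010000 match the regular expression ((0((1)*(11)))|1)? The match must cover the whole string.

no

Neither (0((1)*(11))) nor 1 matches 1000010000.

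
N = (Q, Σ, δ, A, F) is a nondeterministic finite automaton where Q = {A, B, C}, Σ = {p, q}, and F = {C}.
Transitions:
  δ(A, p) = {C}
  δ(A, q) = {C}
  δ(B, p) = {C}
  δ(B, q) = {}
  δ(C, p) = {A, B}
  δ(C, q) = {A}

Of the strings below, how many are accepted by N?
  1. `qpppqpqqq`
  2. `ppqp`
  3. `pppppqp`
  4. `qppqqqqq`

2

`qpppqpqqq`: accepted
`ppqp`: rejected
`pppppqp`: accepted
`qppqqqqq`: rejected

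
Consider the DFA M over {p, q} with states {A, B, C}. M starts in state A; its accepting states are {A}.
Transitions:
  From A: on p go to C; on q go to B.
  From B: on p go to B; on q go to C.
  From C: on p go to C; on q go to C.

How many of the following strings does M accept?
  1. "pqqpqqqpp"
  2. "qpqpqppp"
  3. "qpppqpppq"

"pqqpqqqpp": rejected
"qpqpqppp": rejected
"qpppqpppq": rejected

0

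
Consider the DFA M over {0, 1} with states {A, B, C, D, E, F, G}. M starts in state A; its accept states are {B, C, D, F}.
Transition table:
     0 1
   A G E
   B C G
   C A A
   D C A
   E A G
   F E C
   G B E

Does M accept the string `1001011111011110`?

A --1--> E
E --0--> A
A --0--> G
G --1--> E
E --0--> A
A --1--> E
E --1--> G
G --1--> E
E --1--> G
G --1--> E
E --0--> A
A --1--> E
E --1--> G
G --1--> E
E --1--> G
G --0--> B
End in state B, which is an accepting state.

accepted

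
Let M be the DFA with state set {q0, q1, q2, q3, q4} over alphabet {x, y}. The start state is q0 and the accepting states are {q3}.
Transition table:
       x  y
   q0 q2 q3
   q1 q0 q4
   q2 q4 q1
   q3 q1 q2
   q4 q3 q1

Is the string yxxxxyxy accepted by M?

accepted

q0 --y--> q3
q3 --x--> q1
q1 --x--> q0
q0 --x--> q2
q2 --x--> q4
q4 --y--> q1
q1 --x--> q0
q0 --y--> q3
End in state q3, which is an accepting state.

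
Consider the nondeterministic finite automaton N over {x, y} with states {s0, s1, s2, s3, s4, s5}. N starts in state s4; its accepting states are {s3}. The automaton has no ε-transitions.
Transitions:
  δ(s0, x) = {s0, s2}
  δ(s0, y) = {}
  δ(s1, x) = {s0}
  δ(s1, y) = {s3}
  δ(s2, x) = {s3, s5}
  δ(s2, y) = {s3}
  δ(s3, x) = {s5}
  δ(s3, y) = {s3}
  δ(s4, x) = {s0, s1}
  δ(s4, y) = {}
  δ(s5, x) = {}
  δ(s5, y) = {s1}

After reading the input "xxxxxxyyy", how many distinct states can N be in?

Start: {s4}
read x: {s0, s1}
read x: {s0, s2}
read x: {s0, s2, s3, s5}
read x: {s0, s2, s3, s5}
read x: {s0, s2, s3, s5}
read x: {s0, s2, s3, s5}
read y: {s1, s3}
read y: {s3}
read y: {s3}
Final reachable set {s3} has 1 state.

1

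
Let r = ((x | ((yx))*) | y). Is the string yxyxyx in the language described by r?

The left alternative (x|((yx))*) matches yxyxyx.

yes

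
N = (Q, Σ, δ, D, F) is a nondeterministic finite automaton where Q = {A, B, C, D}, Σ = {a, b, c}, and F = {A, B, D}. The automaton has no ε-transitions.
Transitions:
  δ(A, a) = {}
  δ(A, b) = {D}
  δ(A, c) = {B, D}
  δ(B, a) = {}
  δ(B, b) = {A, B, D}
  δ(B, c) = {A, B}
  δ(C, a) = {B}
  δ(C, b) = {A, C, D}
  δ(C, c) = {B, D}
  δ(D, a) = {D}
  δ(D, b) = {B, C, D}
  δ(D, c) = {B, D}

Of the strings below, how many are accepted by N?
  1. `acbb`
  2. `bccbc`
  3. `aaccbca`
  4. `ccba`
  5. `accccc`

5

`acbb`: accepted
`bccbc`: accepted
`aaccbca`: accepted
`ccba`: accepted
`accccc`: accepted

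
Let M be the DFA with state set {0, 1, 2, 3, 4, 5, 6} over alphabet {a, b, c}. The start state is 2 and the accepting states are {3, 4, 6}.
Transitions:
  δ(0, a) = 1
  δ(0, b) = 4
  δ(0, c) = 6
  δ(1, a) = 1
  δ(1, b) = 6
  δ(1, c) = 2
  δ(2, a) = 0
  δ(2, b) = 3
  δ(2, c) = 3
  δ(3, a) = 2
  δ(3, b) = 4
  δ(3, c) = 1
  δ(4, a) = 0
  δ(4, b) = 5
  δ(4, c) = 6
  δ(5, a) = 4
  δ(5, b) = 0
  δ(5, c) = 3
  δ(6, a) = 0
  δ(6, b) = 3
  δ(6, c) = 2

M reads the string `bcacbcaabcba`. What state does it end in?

2

2 --b--> 3
3 --c--> 1
1 --a--> 1
1 --c--> 2
2 --b--> 3
3 --c--> 1
1 --a--> 1
1 --a--> 1
1 --b--> 6
6 --c--> 2
2 --b--> 3
3 --a--> 2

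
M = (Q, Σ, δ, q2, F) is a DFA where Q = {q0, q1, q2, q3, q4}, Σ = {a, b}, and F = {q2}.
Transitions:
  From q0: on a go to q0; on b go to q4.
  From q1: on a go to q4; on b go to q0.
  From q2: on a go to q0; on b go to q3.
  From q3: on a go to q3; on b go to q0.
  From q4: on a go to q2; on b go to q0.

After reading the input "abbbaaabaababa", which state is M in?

q3

q2 --a--> q0
q0 --b--> q4
q4 --b--> q0
q0 --b--> q4
q4 --a--> q2
q2 --a--> q0
q0 --a--> q0
q0 --b--> q4
q4 --a--> q2
q2 --a--> q0
q0 --b--> q4
q4 --a--> q2
q2 --b--> q3
q3 --a--> q3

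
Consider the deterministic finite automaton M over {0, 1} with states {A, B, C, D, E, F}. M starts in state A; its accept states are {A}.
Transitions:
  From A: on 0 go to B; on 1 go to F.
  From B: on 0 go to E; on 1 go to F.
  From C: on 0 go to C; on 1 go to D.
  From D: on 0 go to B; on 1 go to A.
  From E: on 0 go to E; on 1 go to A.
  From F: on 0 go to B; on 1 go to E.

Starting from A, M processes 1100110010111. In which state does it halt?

A --1--> F
F --1--> E
E --0--> E
E --0--> E
E --1--> A
A --1--> F
F --0--> B
B --0--> E
E --1--> A
A --0--> B
B --1--> F
F --1--> E
E --1--> A

A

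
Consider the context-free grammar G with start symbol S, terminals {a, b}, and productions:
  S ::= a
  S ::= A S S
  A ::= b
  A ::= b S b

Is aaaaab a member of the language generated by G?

no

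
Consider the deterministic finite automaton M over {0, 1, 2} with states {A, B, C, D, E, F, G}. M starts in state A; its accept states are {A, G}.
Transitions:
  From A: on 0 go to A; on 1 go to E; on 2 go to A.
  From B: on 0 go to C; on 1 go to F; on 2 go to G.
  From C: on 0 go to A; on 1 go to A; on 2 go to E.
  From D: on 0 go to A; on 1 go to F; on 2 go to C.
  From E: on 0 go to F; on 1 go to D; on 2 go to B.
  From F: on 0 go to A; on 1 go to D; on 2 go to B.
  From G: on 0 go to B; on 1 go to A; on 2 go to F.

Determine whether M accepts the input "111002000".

A --1--> E
E --1--> D
D --1--> F
F --0--> A
A --0--> A
A --2--> A
A --0--> A
A --0--> A
A --0--> A
End in state A, which is an accepting state.

accepted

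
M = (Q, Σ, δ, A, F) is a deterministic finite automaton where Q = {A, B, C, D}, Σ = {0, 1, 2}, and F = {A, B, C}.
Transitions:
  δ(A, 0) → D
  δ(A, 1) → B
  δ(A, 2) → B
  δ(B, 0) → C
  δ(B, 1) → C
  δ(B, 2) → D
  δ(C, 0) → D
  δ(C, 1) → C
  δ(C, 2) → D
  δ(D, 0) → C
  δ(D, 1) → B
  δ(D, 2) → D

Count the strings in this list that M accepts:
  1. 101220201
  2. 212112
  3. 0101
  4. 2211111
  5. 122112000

101220201: accepted
212112: rejected
0101: accepted
2211111: accepted
122112000: accepted

4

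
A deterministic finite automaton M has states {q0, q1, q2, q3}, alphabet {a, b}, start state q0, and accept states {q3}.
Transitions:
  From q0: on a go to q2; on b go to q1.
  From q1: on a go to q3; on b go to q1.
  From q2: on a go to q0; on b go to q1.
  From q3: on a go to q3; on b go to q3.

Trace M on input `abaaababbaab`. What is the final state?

q0 --a--> q2
q2 --b--> q1
q1 --a--> q3
q3 --a--> q3
q3 --a--> q3
q3 --b--> q3
q3 --a--> q3
q3 --b--> q3
q3 --b--> q3
q3 --a--> q3
q3 --a--> q3
q3 --b--> q3

q3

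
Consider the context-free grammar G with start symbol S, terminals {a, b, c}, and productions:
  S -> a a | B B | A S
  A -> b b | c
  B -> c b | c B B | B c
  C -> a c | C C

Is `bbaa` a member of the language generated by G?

yes

S ⇒ AS ⇒ bbS ⇒ bbaa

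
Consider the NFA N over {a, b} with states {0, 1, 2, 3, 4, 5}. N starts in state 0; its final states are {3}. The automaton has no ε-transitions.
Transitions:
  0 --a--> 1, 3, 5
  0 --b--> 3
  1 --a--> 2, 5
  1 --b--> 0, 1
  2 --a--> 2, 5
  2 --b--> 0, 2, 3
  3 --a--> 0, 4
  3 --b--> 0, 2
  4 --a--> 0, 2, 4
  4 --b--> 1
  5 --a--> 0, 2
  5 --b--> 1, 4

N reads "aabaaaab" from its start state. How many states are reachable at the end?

5

Start: {0}
read a: {1, 3, 5}
read a: {0, 2, 4, 5}
read b: {0, 1, 2, 3, 4}
read a: {0, 1, 2, 3, 4, 5}
read a: {0, 1, 2, 3, 4, 5}
read a: {0, 1, 2, 3, 4, 5}
read a: {0, 1, 2, 3, 4, 5}
read b: {0, 1, 2, 3, 4}
Final reachable set {0, 1, 2, 3, 4} has 5 states.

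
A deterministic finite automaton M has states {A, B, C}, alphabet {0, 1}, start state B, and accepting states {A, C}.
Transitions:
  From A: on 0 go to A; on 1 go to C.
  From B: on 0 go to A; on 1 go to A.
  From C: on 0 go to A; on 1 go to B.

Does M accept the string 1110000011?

B --1--> A
A --1--> C
C --1--> B
B --0--> A
A --0--> A
A --0--> A
A --0--> A
A --0--> A
A --1--> C
C --1--> B
End in state B, which is not an accepting state.

rejected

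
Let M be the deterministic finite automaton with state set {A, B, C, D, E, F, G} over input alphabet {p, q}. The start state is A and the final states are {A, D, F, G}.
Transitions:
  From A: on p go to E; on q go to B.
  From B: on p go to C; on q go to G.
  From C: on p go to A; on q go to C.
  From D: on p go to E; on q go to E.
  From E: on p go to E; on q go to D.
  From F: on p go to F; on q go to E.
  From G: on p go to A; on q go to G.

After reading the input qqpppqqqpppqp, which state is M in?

E

A --q--> B
B --q--> G
G --p--> A
A --p--> E
E --p--> E
E --q--> D
D --q--> E
E --q--> D
D --p--> E
E --p--> E
E --p--> E
E --q--> D
D --p--> E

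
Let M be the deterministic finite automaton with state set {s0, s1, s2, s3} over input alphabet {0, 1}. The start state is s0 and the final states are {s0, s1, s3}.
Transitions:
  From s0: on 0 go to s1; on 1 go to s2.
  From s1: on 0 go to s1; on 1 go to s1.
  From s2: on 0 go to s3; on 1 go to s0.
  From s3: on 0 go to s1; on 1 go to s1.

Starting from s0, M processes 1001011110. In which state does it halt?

s1

s0 --1--> s2
s2 --0--> s3
s3 --0--> s1
s1 --1--> s1
s1 --0--> s1
s1 --1--> s1
s1 --1--> s1
s1 --1--> s1
s1 --1--> s1
s1 --0--> s1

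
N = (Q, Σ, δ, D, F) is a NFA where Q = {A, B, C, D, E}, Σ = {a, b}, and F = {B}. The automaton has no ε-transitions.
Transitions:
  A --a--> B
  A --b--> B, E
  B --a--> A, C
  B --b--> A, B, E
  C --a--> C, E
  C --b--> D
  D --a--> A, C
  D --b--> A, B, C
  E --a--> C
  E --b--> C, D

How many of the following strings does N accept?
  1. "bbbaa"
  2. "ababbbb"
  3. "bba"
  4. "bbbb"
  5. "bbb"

"bbbaa": accepted
"ababbbb": accepted
"bba": accepted
"bbbb": accepted
"bbb": accepted

5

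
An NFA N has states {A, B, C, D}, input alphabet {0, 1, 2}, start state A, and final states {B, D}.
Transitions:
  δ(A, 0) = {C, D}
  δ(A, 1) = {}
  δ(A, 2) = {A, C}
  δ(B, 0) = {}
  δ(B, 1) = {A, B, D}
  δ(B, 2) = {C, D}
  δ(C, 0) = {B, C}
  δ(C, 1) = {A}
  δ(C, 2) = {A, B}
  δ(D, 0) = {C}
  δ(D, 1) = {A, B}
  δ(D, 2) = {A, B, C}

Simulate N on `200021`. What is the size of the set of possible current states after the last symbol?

3

Start: {A}
read 2: {A, C}
read 0: {B, C, D}
read 0: {B, C}
read 0: {B, C}
read 2: {A, B, C, D}
read 1: {A, B, D}
Final reachable set {A, B, D} has 3 states.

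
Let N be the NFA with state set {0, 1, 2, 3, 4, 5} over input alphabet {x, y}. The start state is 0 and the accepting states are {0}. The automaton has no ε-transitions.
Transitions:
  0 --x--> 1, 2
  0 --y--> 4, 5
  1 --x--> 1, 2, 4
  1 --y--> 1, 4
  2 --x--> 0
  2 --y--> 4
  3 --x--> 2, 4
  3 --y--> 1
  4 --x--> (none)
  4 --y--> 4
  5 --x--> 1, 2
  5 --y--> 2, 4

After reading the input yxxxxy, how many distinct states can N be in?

Start: {0}
read y: {4, 5}
read x: {1, 2}
read x: {0, 1, 2, 4}
read x: {0, 1, 2, 4}
read x: {0, 1, 2, 4}
read y: {1, 4, 5}
Final reachable set {1, 4, 5} has 3 states.

3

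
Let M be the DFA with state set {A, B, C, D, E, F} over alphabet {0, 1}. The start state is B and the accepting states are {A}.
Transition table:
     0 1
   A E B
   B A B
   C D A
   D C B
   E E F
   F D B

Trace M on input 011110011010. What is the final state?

B --0--> A
A --1--> B
B --1--> B
B --1--> B
B --1--> B
B --0--> A
A --0--> E
E --1--> F
F --1--> B
B --0--> A
A --1--> B
B --0--> A

A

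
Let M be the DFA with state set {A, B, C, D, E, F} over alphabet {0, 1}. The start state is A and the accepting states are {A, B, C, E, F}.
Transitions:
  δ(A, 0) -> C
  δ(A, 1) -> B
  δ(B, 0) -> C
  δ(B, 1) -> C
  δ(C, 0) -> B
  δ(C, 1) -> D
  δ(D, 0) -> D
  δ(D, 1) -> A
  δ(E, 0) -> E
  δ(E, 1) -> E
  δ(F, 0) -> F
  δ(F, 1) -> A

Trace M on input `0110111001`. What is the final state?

A --0--> C
C --1--> D
D --1--> A
A --0--> C
C --1--> D
D --1--> A
A --1--> B
B --0--> C
C --0--> B
B --1--> C

C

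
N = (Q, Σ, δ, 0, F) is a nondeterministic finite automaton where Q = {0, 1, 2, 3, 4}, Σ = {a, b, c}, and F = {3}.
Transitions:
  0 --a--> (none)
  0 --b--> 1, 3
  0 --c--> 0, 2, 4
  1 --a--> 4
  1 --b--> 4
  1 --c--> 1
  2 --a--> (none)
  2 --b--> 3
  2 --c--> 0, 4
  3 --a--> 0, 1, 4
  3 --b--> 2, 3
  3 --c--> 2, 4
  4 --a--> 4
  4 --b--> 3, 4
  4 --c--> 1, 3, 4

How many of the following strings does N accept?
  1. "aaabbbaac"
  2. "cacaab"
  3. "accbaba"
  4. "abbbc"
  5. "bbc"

2

"aaabbbaac": rejected
"cacaab": accepted
"accbaba": rejected
"abbbc": rejected
"bbc": accepted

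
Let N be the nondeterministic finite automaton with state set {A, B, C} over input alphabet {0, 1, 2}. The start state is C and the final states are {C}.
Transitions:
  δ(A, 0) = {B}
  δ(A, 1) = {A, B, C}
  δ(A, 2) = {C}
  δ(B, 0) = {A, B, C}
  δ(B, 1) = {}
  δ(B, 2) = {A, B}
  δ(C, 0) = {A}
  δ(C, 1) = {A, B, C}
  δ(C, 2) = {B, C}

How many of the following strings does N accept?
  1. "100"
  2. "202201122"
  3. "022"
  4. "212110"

"100": accepted
"202201122": accepted
"022": accepted
"212110": accepted

4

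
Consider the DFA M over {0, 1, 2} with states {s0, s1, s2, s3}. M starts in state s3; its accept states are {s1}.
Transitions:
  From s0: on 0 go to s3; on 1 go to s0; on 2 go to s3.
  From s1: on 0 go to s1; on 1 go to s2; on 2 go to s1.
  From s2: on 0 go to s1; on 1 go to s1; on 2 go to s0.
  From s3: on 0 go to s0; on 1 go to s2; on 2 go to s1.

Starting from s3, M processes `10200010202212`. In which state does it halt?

s0

s3 --1--> s2
s2 --0--> s1
s1 --2--> s1
s1 --0--> s1
s1 --0--> s1
s1 --0--> s1
s1 --1--> s2
s2 --0--> s1
s1 --2--> s1
s1 --0--> s1
s1 --2--> s1
s1 --2--> s1
s1 --1--> s2
s2 --2--> s0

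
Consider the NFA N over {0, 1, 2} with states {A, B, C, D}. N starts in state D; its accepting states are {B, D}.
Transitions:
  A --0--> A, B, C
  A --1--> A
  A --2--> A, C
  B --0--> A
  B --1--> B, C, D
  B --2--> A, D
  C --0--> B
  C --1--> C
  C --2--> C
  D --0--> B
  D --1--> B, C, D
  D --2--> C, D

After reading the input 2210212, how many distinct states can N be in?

3

Start: {D}
read 2: {C, D}
read 2: {C, D}
read 1: {B, C, D}
read 0: {A, B}
read 2: {A, C, D}
read 1: {A, B, C, D}
read 2: {A, C, D}
Final reachable set {A, C, D} has 3 states.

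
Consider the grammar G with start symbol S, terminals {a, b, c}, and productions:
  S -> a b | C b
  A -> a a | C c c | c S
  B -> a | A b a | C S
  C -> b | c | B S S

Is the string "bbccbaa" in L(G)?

no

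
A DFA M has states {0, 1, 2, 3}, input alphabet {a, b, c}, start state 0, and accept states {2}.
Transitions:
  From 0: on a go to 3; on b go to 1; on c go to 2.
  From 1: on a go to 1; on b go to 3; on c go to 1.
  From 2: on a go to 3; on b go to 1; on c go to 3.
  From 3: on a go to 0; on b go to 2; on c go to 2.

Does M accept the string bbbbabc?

0 --b--> 1
1 --b--> 3
3 --b--> 2
2 --b--> 1
1 --a--> 1
1 --b--> 3
3 --c--> 2
End in state 2, which is an accepting state.

accepted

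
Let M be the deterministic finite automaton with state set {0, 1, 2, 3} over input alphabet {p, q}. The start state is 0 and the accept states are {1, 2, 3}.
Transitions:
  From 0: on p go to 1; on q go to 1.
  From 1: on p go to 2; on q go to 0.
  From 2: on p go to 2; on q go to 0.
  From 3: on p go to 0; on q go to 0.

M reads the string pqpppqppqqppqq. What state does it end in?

1

0 --p--> 1
1 --q--> 0
0 --p--> 1
1 --p--> 2
2 --p--> 2
2 --q--> 0
0 --p--> 1
1 --p--> 2
2 --q--> 0
0 --q--> 1
1 --p--> 2
2 --p--> 2
2 --q--> 0
0 --q--> 1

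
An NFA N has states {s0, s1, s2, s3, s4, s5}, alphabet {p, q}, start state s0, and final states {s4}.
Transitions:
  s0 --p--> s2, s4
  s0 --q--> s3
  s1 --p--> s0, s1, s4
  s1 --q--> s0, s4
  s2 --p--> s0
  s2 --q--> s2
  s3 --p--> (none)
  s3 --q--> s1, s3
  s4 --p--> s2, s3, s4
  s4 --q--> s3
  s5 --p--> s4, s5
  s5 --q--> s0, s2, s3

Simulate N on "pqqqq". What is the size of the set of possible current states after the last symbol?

Start: {s0}
read p: {s2, s4}
read q: {s2, s3}
read q: {s1, s2, s3}
read q: {s0, s1, s2, s3, s4}
read q: {s0, s1, s2, s3, s4}
Final reachable set {s0, s1, s2, s3, s4} has 5 states.

5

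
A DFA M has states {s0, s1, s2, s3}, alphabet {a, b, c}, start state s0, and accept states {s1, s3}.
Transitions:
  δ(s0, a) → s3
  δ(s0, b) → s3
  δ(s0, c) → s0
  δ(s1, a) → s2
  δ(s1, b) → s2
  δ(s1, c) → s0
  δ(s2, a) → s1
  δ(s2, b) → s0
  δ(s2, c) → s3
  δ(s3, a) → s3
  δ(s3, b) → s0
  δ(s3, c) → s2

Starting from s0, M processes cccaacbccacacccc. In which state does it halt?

s0

s0 --c--> s0
s0 --c--> s0
s0 --c--> s0
s0 --a--> s3
s3 --a--> s3
s3 --c--> s2
s2 --b--> s0
s0 --c--> s0
s0 --c--> s0
s0 --a--> s3
s3 --c--> s2
s2 --a--> s1
s1 --c--> s0
s0 --c--> s0
s0 --c--> s0
s0 --c--> s0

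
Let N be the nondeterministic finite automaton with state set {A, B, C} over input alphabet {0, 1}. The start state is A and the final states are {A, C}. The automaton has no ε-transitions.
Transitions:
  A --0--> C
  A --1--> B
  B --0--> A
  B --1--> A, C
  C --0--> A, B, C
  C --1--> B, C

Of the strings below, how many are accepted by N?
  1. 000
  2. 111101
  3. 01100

3

000: accepted
111101: accepted
01100: accepted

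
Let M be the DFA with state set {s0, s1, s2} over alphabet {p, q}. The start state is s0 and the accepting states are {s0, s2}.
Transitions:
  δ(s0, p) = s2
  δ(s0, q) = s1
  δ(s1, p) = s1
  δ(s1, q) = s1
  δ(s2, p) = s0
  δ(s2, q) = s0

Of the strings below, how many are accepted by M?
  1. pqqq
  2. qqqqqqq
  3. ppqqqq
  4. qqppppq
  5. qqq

pqqq: rejected
qqqqqqq: rejected
ppqqqq: rejected
qqppppq: rejected
qqq: rejected

0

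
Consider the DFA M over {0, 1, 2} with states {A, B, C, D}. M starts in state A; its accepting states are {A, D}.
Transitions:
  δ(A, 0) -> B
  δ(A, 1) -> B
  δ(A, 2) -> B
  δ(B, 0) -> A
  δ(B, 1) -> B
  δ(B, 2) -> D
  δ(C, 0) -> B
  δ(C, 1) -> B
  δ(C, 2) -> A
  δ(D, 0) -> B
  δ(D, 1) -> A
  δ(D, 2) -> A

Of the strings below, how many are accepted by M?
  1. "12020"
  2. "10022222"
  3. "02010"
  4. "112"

3

"12020": rejected
"10022222": accepted
"02010": accepted
"112": accepted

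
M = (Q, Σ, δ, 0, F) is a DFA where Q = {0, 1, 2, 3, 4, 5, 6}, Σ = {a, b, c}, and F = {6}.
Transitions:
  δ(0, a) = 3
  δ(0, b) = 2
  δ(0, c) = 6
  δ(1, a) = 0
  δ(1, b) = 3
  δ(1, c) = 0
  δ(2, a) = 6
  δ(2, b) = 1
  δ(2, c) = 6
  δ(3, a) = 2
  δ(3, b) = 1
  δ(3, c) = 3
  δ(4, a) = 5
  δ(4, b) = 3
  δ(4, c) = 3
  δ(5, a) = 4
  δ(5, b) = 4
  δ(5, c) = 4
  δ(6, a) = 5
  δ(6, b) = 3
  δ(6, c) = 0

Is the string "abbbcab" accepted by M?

rejected

0 --a--> 3
3 --b--> 1
1 --b--> 3
3 --b--> 1
1 --c--> 0
0 --a--> 3
3 --b--> 1
End in state 1, which is not an accepting state.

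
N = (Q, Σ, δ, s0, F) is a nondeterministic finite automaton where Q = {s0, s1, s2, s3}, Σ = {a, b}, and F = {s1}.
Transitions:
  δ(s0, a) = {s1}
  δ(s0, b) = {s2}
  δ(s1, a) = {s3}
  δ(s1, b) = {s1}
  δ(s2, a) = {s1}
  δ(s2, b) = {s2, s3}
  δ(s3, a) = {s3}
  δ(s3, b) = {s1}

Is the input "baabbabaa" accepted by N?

rejected

Start: {s0}
read b: {s2}
read a: {s1}
read a: {s3}
read b: {s1}
read b: {s1}
read a: {s3}
read b: {s1}
read a: {s3}
read a: {s3}
Reachable ∩ accepting = {} — empty.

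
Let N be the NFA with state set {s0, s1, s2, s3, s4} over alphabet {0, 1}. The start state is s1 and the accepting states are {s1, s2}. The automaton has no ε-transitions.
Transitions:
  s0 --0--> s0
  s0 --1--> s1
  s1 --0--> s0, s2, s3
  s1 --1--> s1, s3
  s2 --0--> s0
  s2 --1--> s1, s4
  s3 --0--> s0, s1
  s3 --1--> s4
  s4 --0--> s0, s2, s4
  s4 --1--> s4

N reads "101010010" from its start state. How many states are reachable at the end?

5

Start: {s1}
read 1: {s1, s3}
read 0: {s0, s1, s2, s3}
read 1: {s1, s3, s4}
read 0: {s0, s1, s2, s3, s4}
read 1: {s1, s3, s4}
read 0: {s0, s1, s2, s3, s4}
read 0: {s0, s1, s2, s3, s4}
read 1: {s1, s3, s4}
read 0: {s0, s1, s2, s3, s4}
Final reachable set {s0, s1, s2, s3, s4} has 5 states.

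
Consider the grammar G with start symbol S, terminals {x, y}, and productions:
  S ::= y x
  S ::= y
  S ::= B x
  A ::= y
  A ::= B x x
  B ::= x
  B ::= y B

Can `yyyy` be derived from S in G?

no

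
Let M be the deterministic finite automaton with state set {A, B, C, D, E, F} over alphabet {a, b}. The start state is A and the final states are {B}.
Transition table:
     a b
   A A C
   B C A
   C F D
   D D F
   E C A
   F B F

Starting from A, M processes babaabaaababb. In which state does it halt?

C

A --b--> C
C --a--> F
F --b--> F
F --a--> B
B --a--> C
C --b--> D
D --a--> D
D --a--> D
D --a--> D
D --b--> F
F --a--> B
B --b--> A
A --b--> C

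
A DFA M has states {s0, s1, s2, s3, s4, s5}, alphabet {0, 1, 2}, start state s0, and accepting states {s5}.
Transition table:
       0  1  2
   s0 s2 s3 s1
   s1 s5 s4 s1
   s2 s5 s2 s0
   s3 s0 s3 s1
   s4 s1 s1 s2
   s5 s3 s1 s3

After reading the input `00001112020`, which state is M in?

s0 --0--> s2
s2 --0--> s5
s5 --0--> s3
s3 --0--> s0
s0 --1--> s3
s3 --1--> s3
s3 --1--> s3
s3 --2--> s1
s1 --0--> s5
s5 --2--> s3
s3 --0--> s0

s0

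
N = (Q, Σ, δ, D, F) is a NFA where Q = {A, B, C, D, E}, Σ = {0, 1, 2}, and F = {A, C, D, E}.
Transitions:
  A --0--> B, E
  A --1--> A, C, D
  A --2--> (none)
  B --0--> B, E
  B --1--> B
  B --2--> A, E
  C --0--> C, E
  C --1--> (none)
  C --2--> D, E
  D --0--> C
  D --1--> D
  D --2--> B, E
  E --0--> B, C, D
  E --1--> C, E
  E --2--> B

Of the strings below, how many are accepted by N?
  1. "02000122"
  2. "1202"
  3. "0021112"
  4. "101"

"02000122": accepted
"1202": accepted
"0021112": accepted
"101": rejected

3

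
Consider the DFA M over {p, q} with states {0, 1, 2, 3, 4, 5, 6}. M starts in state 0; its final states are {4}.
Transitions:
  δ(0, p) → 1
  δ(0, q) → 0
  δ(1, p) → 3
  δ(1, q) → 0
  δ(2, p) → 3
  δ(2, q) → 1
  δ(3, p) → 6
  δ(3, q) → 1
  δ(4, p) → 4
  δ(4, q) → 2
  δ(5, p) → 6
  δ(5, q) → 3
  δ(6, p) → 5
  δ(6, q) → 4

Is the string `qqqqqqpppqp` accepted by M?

accepted

0 --q--> 0
0 --q--> 0
0 --q--> 0
0 --q--> 0
0 --q--> 0
0 --q--> 0
0 --p--> 1
1 --p--> 3
3 --p--> 6
6 --q--> 4
4 --p--> 4
End in state 4, which is an accepting state.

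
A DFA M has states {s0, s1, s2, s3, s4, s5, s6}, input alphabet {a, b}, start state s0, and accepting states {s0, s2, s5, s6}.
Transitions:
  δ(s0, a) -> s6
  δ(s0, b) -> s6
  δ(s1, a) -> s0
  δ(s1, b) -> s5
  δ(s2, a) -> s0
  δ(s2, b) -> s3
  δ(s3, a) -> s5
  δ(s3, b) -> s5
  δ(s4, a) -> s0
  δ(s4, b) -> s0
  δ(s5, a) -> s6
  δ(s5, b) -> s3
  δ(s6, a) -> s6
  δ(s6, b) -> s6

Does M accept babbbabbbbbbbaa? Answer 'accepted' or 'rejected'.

accepted

s0 --b--> s6
s6 --a--> s6
s6 --b--> s6
s6 --b--> s6
s6 --b--> s6
s6 --a--> s6
s6 --b--> s6
s6 --b--> s6
s6 --b--> s6
s6 --b--> s6
s6 --b--> s6
s6 --b--> s6
s6 --b--> s6
s6 --a--> s6
s6 --a--> s6
End in state s6, which is an accepting state.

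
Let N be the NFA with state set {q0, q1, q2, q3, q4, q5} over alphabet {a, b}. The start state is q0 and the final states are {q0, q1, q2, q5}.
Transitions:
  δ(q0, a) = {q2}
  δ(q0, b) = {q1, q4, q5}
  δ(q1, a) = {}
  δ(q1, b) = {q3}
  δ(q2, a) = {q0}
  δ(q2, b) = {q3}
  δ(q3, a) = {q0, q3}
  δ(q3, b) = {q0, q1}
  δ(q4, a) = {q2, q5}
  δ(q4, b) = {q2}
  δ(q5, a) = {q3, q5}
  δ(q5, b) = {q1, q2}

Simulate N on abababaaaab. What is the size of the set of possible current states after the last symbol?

Start: {q0}
read a: {q2}
read b: {q3}
read a: {q0, q3}
read b: {q0, q1, q4, q5}
read a: {q2, q3, q5}
read b: {q0, q1, q2, q3}
read a: {q0, q2, q3}
read a: {q0, q2, q3}
read a: {q0, q2, q3}
read a: {q0, q2, q3}
read b: {q0, q1, q3, q4, q5}
Final reachable set {q0, q1, q3, q4, q5} has 5 states.

5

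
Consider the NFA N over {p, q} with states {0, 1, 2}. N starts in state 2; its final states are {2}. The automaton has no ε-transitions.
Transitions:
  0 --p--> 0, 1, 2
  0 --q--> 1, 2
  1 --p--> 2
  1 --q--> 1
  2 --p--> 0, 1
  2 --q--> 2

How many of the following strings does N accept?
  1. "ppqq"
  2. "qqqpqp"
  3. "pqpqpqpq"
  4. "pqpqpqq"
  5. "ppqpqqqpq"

"ppqq": accepted
"qqqpqp": accepted
"pqpqpqpq": accepted
"pqpqpqq": accepted
"ppqpqqqpq": accepted

5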